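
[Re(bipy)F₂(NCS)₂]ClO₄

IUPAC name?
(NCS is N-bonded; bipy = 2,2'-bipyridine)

The 1 perchlorate counter-ion carries a total charge of -1, so each complex ion is 1+.
Ligand charges: 2×isothiocyanato (-1 each), 1×2,2'-bipyridine (neutral), 2×fluoro (-1 each); total -4. So Re + (-4) = 1+, giving Re = +5.
Ligands are named alphabetically: bipyridine before fluoro before isothiocyanato.

(2,2'-bipyridine)difluorodiisothiocyanatorhenium(V) perchlorate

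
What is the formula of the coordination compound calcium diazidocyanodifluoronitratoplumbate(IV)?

Ligands: 2 fluoro (F, -1), 1 cyano (CN, -1), 2 azido (N3, -1), 1 nitrato (NO3, -1). Ligand charge sum = -6.
With Pb in oxidation state +4, the complex ion is [Pb...]^2−.
Charge balance with calcium (+2) requires 1 complex ion per 1 calcium.

Ca[Pb(CN)F2(N3)2(NO3)]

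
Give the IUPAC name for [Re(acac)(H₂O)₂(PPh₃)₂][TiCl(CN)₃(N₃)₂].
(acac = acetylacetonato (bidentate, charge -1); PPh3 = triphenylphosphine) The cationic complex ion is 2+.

The complex cation is given as 2+; its ligand charges sum to -1, so Re = +3.
A 1:1 salt means the anion carries the equal and opposite charge, 2−.
Anion: ligand charges sum to -6; for the ion to be 2−, Ti = +4.

(acetylacetonato)diaquabis(triphenylphosphine)rhenium(III) diazidochlorotricyanotitanate(IV)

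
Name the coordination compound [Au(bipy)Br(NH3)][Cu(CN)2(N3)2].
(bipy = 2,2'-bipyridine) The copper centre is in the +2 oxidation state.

Cu is given as +2; the anion's ligand charges sum to -4, so the complex anion is 2−.
A 1:1 salt means the cation carries the equal and opposite charge, 2+.
Cation: ligand charges sum to -1; for the ion to be 2+, Au = +3.

ammine(2,2'-bipyridine)bromogold(III) diazidodicyanocuprate(II)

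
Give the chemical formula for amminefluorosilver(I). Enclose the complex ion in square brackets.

Ligands: 1 ammine (NH3, neutral), 1 fluoro (F, -1). Ligand charge sum = -1.
With Ag in oxidation state +1, the complex ion is [Ag...].

[AgF(NH3)]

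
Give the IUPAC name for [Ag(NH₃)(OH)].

amminehydroxosilver(I)

There is no counter-ion, so the complex is neutral overall.
Ligand charges: 1×hydroxo (-1 each), 1×ammine (neutral); total -1. So Ag + (-1) = 0, giving Ag = +1.
Ligands are named alphabetically: ammine before hydroxo.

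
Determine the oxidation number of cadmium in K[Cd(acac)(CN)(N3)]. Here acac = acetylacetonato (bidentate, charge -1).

1 potassium outside the brackets (+1 each) → the complex ion is 1−.
Ligand charges: 1×acac = -1; 1×CN = -1; 1×N3 = -1; sum -3.
Cd + (-3) = 1− ⇒ Cd is +2.

+2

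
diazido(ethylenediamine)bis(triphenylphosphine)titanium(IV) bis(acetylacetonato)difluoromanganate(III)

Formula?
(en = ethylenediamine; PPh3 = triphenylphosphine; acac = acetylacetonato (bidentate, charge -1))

Cation [Ti…]: ligand charges -2, Ti(IV) ⇒ ion charge 2+.
Anion [Mn…]: ligand charges -4, Mn(III) ⇒ ion charge 1−.
One 2+ cation requires 2 of the 1− anion.

[Ti(en)(N3)2(PPh3)2][Mn(acac)2F2]2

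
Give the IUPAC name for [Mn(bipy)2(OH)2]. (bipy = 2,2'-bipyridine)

There is no counter-ion, so the complex is neutral overall.
Ligand charges: 2×hydroxo (-1 each), 2×2,2'-bipyridine (neutral); total -2. So Mn + (-2) = 0, giving Mn = +2.
Ligands are named alphabetically: bipyridine before hydroxo.

bis(2,2'-bipyridine)dihydroxomanganese(II)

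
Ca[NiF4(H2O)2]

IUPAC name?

The 1 calcium counter-ion carries a total charge of +2, so each complex ion is 2−.
Ligand charges: 4×fluoro (-1 each), 2×aqua (neutral); total -4. So Ni + (-4) = 2−, giving Ni = +2.
The complex ion is anionic, so nickel takes the -ate form nickelate(II).

calcium diaquatetrafluoronickelate(II)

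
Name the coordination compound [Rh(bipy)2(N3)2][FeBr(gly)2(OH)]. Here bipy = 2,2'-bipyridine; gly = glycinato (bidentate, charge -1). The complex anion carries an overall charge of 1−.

The complex anion is given as 1−; its ligand charges sum to -4, so Fe = +3.
A 1:1 salt means the cation carries the equal and opposite charge, 1+.
Cation: ligand charges sum to -2; for the ion to be 1+, Rh = +3.

diazidobis(2,2'-bipyridine)rhodium(III) bromobis(glycinato)hydroxoferrate(III)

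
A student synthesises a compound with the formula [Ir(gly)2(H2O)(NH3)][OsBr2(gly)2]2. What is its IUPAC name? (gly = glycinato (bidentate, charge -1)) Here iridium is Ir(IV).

ammineaquabis(glycinato)iridium(IV) dibromobis(glycinato)osmate(III)

Both ions are complex: the cation is named first with the plain metal name, the anion second with the -ate form; each ion's ligands are alphabetised independently.
Ir is given as +4; the cation's ligand charges sum to -2, so the complex cation is 2+.
With 2 anions per cation, each anion must be 2/2 = 1−.
Anion: ligand charges sum to -4; for the ion to be 1−, Os = +3.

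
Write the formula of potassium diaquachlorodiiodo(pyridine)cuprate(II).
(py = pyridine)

Ligands: 1 pyridine (py, neutral), 1 chloro (Cl, -1), 2 aqua (H2O, neutral), 2 iodo (I, -1). Ligand charge sum = -3.
With Cu in oxidation state +2, the complex ion is [Cu...]^1−.
Charge balance with potassium (+1) requires 1 complex ion per 1 potassium.

K[CuCl(H2O)2I2(py)]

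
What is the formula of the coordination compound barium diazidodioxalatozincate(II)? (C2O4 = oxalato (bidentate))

Ligands: 2 oxalato (C2O4, -2), 2 azido (N3, -1). Ligand charge sum = -6.
Charge balance with barium (+2) requires 1 complex ion per 2 barium.

Ba2[Zn(C2O4)2(N3)2]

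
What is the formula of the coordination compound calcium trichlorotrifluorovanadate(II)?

Ligands: 3 chloro (Cl, -1), 3 fluoro (F, -1). Ligand charge sum = -6.
With V in oxidation state +2, the complex ion is [V...]^4−.
Charge balance with calcium (+2) requires 1 complex ion per 2 calcium.

Ca2[VCl3F3]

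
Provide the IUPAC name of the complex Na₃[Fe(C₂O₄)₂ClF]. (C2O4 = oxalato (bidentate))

sodium chlorofluorodioxalatoferrate(III)

The 3 sodium counter-ions carry a total charge of +3, so each complex ion is 3−.
Ligand charges: 1×chloro (-1 each), 2×oxalato (-2 each), 1×fluoro (-1 each); total -6. So Fe + (-6) = 3−, giving Fe = +3.
The complex ion is anionic, so iron takes the -ate form ferrate(III).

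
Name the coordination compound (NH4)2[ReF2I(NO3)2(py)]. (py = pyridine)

The 2 ammonium counter-ions carry a total charge of +2, so each complex ion is 2−.
Ligand charges: 1×iodo (-1 each), 2×nitrato (-1 each), 2×fluoro (-1 each), 1×pyridine (neutral); total -5. So Re + (-5) = 2−, giving Re = +3.
The complex ion is anionic, so rhenium takes the -ate form rhenate(III).

ammonium difluoroiododinitrato(pyridine)rhenate(III)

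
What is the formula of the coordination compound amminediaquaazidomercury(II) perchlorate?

[Hg(H2O)2(N3)(NH3)]ClO4

Ligands: 2 aqua (H2O, neutral), 1 ammine (NH3, neutral), 1 azido (N3, -1). Ligand charge sum = -1.
With Hg in oxidation state +2, the complex ion is [Hg...]^1+.
Charge balance with perchlorate (-1) requires 1 complex ion per 1 perchlorate.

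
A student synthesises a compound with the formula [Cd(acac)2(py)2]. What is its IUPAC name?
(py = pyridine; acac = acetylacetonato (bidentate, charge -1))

bis(acetylacetonato)bis(pyridine)cadmium(II)

There is no counter-ion, so the complex is neutral overall.
Ligand charges: 2×pyridine (neutral), 2×acetylacetonato (-1 each); total -2. So Cd + (-2) = 0, giving Cd = +2.
Ligands are named alphabetically: acetylacetonato before pyridine.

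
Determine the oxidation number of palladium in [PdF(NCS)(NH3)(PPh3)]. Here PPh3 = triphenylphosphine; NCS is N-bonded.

No counter-ion: the bracketed complex is neutral.
Ligand charges: 1×PPh3 neutral; 1×NCS = -1; 1×F = -1; 1×NH3 neutral; sum -2.
Pd + (-2) = 0 ⇒ Pd is +2.

+2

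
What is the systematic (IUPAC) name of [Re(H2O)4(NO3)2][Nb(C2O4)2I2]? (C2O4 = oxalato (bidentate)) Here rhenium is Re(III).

Both ions are complex: the cation is named first with the plain metal name, the anion second with the -ate form; each ion's ligands are alphabetised independently.
Re is given as +3; the cation's ligand charges sum to -2, so the complex cation is 1+.
A 1:1 salt means the anion carries the equal and opposite charge, 1−.
Anion: ligand charges sum to -6; for the ion to be 1−, Nb = +5.

tetraaquadinitratorhenium(III) diiododioxalatoniobate(V)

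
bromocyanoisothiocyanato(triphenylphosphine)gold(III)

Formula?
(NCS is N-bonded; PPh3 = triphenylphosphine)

[AuBr(CN)(NCS)(PPh3)]

Ligands: 1 bromo (Br, -1), 1 cyano (CN, -1), 1 isothiocyanato (NCS, -1), 1 triphenylphosphine (PPh3, neutral). Ligand charge sum = -3.
With Au in oxidation state +3, the complex ion is [Au...].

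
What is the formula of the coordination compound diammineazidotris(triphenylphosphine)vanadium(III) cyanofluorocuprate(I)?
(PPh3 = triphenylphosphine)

Cation [V…]: ligand charges -1, V(III) ⇒ ion charge 2+.
Anion [Cu…]: ligand charges -2, Cu(I) ⇒ ion charge 1−.
One 2+ cation requires 2 of the 1− anion.

[V(N3)(NH3)2(PPh3)3][Cu(CN)F]2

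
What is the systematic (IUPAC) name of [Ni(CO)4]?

tetracarbonylnickel(0)

There is no counter-ion, so the complex is neutral overall.
Ligand charges: 4×carbonyl (neutral); total 0. So Ni + (0) = 0, giving Ni = 0.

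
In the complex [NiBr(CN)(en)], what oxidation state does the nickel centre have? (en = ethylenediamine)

No counter-ion: the bracketed complex is neutral.
Ligand charges: 1×Br = -1; 1×CN = -1; 1×en neutral; sum -2.
Ni + (-2) = 0 ⇒ Ni is +2.

+2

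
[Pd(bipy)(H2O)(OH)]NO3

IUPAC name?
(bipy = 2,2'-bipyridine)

aqua(2,2'-bipyridine)hydroxopalladium(II) nitrate

The 1 nitrate counter-ion carries a total charge of -1, so each complex ion is 1+.
Ligand charges: 1×2,2'-bipyridine (neutral), 1×aqua (neutral), 1×hydroxo (-1 each); total -1. So Pd + (-1) = 1+, giving Pd = +2.
Ligands are named alphabetically: aqua before bipyridine before hydroxo.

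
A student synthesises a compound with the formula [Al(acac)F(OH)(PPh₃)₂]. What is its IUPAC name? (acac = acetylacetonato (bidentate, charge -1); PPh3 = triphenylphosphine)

(acetylacetonato)fluorohydroxobis(triphenylphosphine)aluminium(III)

There is no counter-ion, so the complex is neutral overall.
Ligand charges: 1×hydroxo (-1 each), 1×fluoro (-1 each), 1×acetylacetonato (-1 each), 2×triphenylphosphine (neutral); total -3. So Al + (-3) = 0, giving Al = +3.
Ligands are named alphabetically: acetylacetonato before fluoro before hydroxo before triphenylphosphine.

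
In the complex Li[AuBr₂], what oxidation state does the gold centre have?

1 lithium outside the brackets (+1 each) → the complex ion is 1−.
Ligand charges: 2×Br = -2; sum -2.
Au + (-2) = 1− ⇒ Au is +1.

+1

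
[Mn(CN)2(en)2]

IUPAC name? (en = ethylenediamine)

There is no counter-ion, so the complex is neutral overall.
Ligand charges: 2×ethylenediamine (neutral), 2×cyano (-1 each); total -2. So Mn + (-2) = 0, giving Mn = +2.
Ligands are named alphabetically: cyano before ethylenediamine.

dicyanobis(ethylenediamine)manganese(II)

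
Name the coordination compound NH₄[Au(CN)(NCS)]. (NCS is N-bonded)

The 1 ammonium counter-ion carries a total charge of +1, so each complex ion is 1−.
Ligand charges: 1×cyano (-1 each), 1×isothiocyanato (-1 each); total -2. So Au + (-2) = 1−, giving Au = +1.
The complex ion is anionic, so gold takes the -ate form aurate(I).

ammonium cyanoisothiocyanatoaurate(I)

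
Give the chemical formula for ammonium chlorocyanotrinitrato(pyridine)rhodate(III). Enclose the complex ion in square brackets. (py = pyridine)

(NH4)2[RhCl(CN)(NO3)3(py)]

Ligands: 1 cyano (CN, -1), 1 chloro (Cl, -1), 3 nitrato (NO3, -1), 1 pyridine (py, neutral). Ligand charge sum = -5.
Charge balance with ammonium (+1) requires 1 complex ion per 2 ammonium.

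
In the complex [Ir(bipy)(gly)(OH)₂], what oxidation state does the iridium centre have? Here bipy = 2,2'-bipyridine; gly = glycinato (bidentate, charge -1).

+3

No counter-ion: the bracketed complex is neutral.
Ligand charges: 2×OH = -2; 1×bipy neutral; 1×gly = -1; sum -3.
Ir + (-3) = 0 ⇒ Ir is +3.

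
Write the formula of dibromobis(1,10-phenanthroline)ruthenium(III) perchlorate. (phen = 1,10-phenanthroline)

Ligands: 2 1,10-phenanthroline (phen, neutral), 2 bromo (Br, -1). Ligand charge sum = -2.
With Ru in oxidation state +3, the complex ion is [Ru...]^1+.
Charge balance with perchlorate (-1) requires 1 complex ion per 1 perchlorate.

[RuBr2(phen)2]ClO4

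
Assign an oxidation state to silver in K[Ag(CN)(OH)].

1 potassium outside the brackets (+1 each) → the complex ion is 1−.
Ligand charges: 1×OH = -1; 1×CN = -1; sum -2.
Ag + (-2) = 1− ⇒ Ag is +1.

+1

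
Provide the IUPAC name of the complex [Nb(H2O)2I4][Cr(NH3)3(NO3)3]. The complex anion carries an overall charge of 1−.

diaquatetraiodoniobium(V) triamminetrinitratochromate(II)

Both ions are complex: the cation is named first with the plain metal name, the anion second with the -ate form; each ion's ligands are alphabetised independently.
The complex anion is given as 1−; its ligand charges sum to -3, so Cr = +2.
A 1:1 salt means the cation carries the equal and opposite charge, 1+.
Cation: ligand charges sum to -4; for the ion to be 1+, Nb = +5.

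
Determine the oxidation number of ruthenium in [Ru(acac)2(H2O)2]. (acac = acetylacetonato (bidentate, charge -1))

No counter-ion: the bracketed complex is neutral.
Ligand charges: 2×acac = -2; 2×H2O neutral; sum -2.
Ru + (-2) = 0 ⇒ Ru is +2.

+2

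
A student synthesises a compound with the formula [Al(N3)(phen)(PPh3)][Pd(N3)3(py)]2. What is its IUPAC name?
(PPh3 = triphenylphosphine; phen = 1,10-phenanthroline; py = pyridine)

Aluminium is always +3 in its complexes; the cation's ligand charges sum to -1, so the complex cation is 2+.
With 2 anions per cation, each anion must be 2/2 = 1−.
Anion: ligand charges sum to -3; for the ion to be 1−, Pd = +2.

azido(1,10-phenanthroline)(triphenylphosphine)aluminium(III) triazido(pyridine)palladate(II)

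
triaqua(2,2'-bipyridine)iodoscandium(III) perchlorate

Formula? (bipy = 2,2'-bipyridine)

Ligands: 3 aqua (H2O, neutral), 1 2,2'-bipyridine (bipy, neutral), 1 iodo (I, -1). Ligand charge sum = -1.
Charge balance with perchlorate (-1) requires 1 complex ion per 2 perchlorate.

[Sc(bipy)(H2O)3I](ClO4)2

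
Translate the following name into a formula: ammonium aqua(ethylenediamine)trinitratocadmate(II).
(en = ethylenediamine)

Ligands: 3 nitrato (NO3, -1), 1 ethylenediamine (en, neutral), 1 aqua (H2O, neutral). Ligand charge sum = -3.
Charge balance with ammonium (+1) requires 1 complex ion per 1 ammonium.

NH4[Cd(en)(H2O)(NO3)3]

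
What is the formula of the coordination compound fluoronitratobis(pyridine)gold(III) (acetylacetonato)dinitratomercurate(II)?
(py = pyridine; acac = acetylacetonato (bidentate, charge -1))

[AuF(NO3)(py)2][Hg(acac)(NO3)2]

Cation [Au…]: ligand charges -2, Au(III) ⇒ ion charge 1+.
Anion [Hg…]: ligand charges -3, Hg(II) ⇒ ion charge 1−.
One 1+ cation balances one 1− anion.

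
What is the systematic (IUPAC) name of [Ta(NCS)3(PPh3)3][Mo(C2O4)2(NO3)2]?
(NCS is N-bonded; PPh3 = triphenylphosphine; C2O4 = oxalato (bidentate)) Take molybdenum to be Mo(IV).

triisothiocyanatotris(triphenylphosphine)tantalum(V) dinitratodioxalatomolybdate(IV)

Both ions are complex: the cation is named first with the plain metal name, the anion second with the -ate form; each ion's ligands are alphabetised independently.
Mo is given as +4; the anion's ligand charges sum to -6, so the complex anion is 2−.
A 1:1 salt means the cation carries the equal and opposite charge, 2+.
Cation: ligand charges sum to -3; for the ion to be 2+, Ta = +5.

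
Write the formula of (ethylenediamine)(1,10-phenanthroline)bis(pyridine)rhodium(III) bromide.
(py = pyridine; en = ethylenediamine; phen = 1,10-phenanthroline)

Ligands: 2 pyridine (py, neutral), 1 ethylenediamine (en, neutral), 1 1,10-phenanthroline (phen, neutral). Ligand charge sum = 0.
With Rh in oxidation state +3, the complex ion is [Rh...]^3+.
Charge balance with bromide (-1) requires 1 complex ion per 3 bromide.

[Rh(en)(phen)(py)2]Br3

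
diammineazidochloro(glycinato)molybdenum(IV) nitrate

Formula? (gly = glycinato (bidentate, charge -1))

Ligands: 1 glycinato (gly, -1), 2 ammine (NH3, neutral), 1 azido (N3, -1), 1 chloro (Cl, -1). Ligand charge sum = -3.
Charge balance with nitrate (-1) requires 1 complex ion per 1 nitrate.

[MoCl(gly)(N3)(NH3)2]NO3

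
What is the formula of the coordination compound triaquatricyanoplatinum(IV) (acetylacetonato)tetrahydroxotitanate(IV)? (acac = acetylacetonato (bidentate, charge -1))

Cation [Pt…]: ligand charges -3, Pt(IV) ⇒ ion charge 1+.
Anion [Ti…]: ligand charges -5, Ti(IV) ⇒ ion charge 1−.

[Pt(CN)3(H2O)3][Ti(acac)(OH)4]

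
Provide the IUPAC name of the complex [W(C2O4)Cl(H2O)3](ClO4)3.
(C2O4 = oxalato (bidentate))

triaquachlorooxalatotungsten(VI) perchlorate

The 3 perchlorate counter-ions carry a total charge of -3, so each complex ion is 3+.
Ligand charges: 1×chloro (-1 each), 3×aqua (neutral), 1×oxalato (-2 each); total -3. So W + (-3) = 3+, giving W = +6.
Ligands are named alphabetically: aqua before chloro before oxalato.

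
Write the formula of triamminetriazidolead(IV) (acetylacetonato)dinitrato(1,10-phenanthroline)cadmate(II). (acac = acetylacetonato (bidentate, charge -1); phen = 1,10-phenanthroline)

Cation [Pb…]: ligand charges -3, Pb(IV) ⇒ ion charge 1+.
Anion [Cd…]: ligand charges -3, Cd(II) ⇒ ion charge 1−.

[Pb(N3)3(NH3)3][Cd(acac)(NO3)2(phen)]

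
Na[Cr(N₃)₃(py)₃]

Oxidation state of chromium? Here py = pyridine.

1 sodium outside the brackets (+1 each) → the complex ion is 1−.
Ligand charges: 3×py neutral; 3×N3 = -3; sum -3.
Cr + (-3) = 1− ⇒ Cr is +2.

+2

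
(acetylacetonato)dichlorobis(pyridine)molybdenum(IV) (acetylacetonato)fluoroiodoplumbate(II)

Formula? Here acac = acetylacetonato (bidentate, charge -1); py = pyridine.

[Mo(acac)Cl2(py)2][Pb(acac)FI]

Cation [Mo…]: ligand charges -3, Mo(IV) ⇒ ion charge 1+.
Anion [Pb…]: ligand charges -3, Pb(II) ⇒ ion charge 1−.
One 1+ cation balances one 1− anion.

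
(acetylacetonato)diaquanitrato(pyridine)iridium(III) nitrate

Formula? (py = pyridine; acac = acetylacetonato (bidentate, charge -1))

[Ir(acac)(H2O)2(NO3)(py)]NO3

Ligands: 2 aqua (H2O, neutral), 1 pyridine (py, neutral), 1 nitrato (NO3, -1), 1 acetylacetonato (acac, -1). Ligand charge sum = -2.
With Ir in oxidation state +3, the complex ion is [Ir...]^1+.
Charge balance with nitrate (-1) requires 1 complex ion per 1 nitrate.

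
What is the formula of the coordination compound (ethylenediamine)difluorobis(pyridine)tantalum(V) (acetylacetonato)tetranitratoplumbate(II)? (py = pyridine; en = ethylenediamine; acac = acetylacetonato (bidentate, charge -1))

Cation [Ta…]: ligand charges -2, Ta(V) ⇒ ion charge 3+.
Anion [Pb…]: ligand charges -5, Pb(II) ⇒ ion charge 3−.

[Ta(en)F2(py)2][Pb(acac)(NO3)4]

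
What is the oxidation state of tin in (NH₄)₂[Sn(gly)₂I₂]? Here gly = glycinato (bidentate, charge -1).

+2

2 ammonium outside the brackets (+1 each) → the complex ion is 2−.
Ligand charges: 2×I = -2; 2×gly = -2; sum -4.
Sn + (-4) = 2− ⇒ Sn is +2.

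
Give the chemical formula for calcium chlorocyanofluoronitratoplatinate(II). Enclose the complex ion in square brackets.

Ligands: 1 cyano (CN, -1), 1 nitrato (NO3, -1), 1 chloro (Cl, -1), 1 fluoro (F, -1). Ligand charge sum = -4.
With Pt in oxidation state +2, the complex ion is [Pt...]^2−.
Charge balance with calcium (+2) requires 1 complex ion per 1 calcium.

Ca[PtCl(CN)F(NO3)]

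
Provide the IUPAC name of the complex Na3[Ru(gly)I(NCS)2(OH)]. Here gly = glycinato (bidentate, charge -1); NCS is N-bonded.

The 3 sodium counter-ions carry a total charge of +3, so each complex ion is 3−.
Ligand charges: 1×glycinato (-1 each), 1×hydroxo (-1 each), 1×iodo (-1 each), 2×isothiocyanato (-1 each); total -5. So Ru + (-5) = 3−, giving Ru = +2.
Ligands are named alphabetically: glycinato before hydroxo before iodo before isothiocyanato.
The complex ion is anionic, so ruthenium takes the -ate form ruthenate(II).

sodium (glycinato)hydroxoiododiisothiocyanatoruthenate(II)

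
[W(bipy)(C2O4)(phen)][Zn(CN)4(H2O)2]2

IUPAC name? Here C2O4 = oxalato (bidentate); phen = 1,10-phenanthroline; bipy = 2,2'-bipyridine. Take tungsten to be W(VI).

Both ions are complex: the cation is named first with the plain metal name, the anion second with the -ate form; each ion's ligands are alphabetised independently.
W is given as +6; the cation's ligand charges sum to -2, so the complex cation is 4+.
With 2 anions per cation, each anion must be 4/2 = 2−.
Anion: ligand charges sum to -4; for the ion to be 2−, Zn = +2.

(2,2'-bipyridine)oxalato(1,10-phenanthroline)tungsten(VI) diaquatetracyanozincate(II)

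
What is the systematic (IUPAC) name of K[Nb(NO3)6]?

The 1 potassium counter-ion carries a total charge of +1, so each complex ion is 1−.
Ligand charges: 6×nitrato (-1 each); total -6. So Nb + (-6) = 1−, giving Nb = +5.
The complex ion is anionic, so niobium takes the -ate form niobate(V).

potassium hexanitratoniobate(V)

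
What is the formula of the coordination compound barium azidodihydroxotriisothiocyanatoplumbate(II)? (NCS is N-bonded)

Ba2[Pb(N3)(NCS)3(OH)2]

Ligands: 2 hydroxo (OH, -1), 3 isothiocyanato (NCS, -1), 1 azido (N3, -1). Ligand charge sum = -6.
With Pb in oxidation state +2, the complex ion is [Pb...]^4−.
Charge balance with barium (+2) requires 1 complex ion per 2 barium.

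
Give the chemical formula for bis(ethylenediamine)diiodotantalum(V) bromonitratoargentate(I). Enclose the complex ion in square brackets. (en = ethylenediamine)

Cation [Ta…]: ligand charges -2, Ta(V) ⇒ ion charge 3+.
Anion [Ag…]: ligand charges -2, Ag(I) ⇒ ion charge 1−.

[Ta(en)2I2][AgBr(NO3)]3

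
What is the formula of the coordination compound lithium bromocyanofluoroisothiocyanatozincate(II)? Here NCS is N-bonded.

Ligands: 1 fluoro (F, -1), 1 cyano (CN, -1), 1 isothiocyanato (NCS, -1), 1 bromo (Br, -1). Ligand charge sum = -4.
With Zn in oxidation state +2, the complex ion is [Zn...]^2−.
Charge balance with lithium (+1) requires 1 complex ion per 2 lithium.

Li2[ZnBr(CN)F(NCS)]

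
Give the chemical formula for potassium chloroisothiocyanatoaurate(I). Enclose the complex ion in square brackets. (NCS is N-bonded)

K[AuCl(NCS)]

Ligands: 1 isothiocyanato (NCS, -1), 1 chloro (Cl, -1). Ligand charge sum = -2.
Charge balance with potassium (+1) requires 1 complex ion per 1 potassium.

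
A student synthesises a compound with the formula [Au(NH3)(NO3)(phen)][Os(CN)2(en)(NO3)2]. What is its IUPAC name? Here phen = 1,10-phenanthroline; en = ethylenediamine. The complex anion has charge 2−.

amminenitrato(1,10-phenanthroline)gold(III) dicyano(ethylenediamine)dinitratoosmate(II)

Both ions are complex: the cation is named first with the plain metal name, the anion second with the -ate form; each ion's ligands are alphabetised independently.
The complex anion is given as 2−; its ligand charges sum to -4, so Os = +2.
A 1:1 salt means the cation carries the equal and opposite charge, 2+.
Cation: ligand charges sum to -1; for the ion to be 2+, Au = +3.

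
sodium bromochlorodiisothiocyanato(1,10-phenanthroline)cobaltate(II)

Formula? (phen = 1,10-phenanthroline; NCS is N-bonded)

Na2[CoBrCl(NCS)2(phen)]

Ligands: 1 chloro (Cl, -1), 1 bromo (Br, -1), 1 1,10-phenanthroline (phen, neutral), 2 isothiocyanato (NCS, -1). Ligand charge sum = -4.
With Co in oxidation state +2, the complex ion is [Co...]^2−.
Charge balance with sodium (+1) requires 1 complex ion per 2 sodium.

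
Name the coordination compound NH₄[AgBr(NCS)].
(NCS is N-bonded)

ammonium bromoisothiocyanatoargentate(I)

The 1 ammonium counter-ion carries a total charge of +1, so each complex ion is 1−.
Ligand charges: 1×isothiocyanato (-1 each), 1×bromo (-1 each); total -2. So Ag + (-2) = 1−, giving Ag = +1.
Ligands are named alphabetically: bromo before isothiocyanato.
The complex ion is anionic, so silver takes the -ate form argentate(I).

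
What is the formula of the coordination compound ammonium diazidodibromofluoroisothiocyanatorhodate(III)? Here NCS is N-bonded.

Ligands: 2 bromo (Br, -1), 1 fluoro (F, -1), 1 isothiocyanato (NCS, -1), 2 azido (N3, -1). Ligand charge sum = -6.
With Rh in oxidation state +3, the complex ion is [Rh...]^3−.
Charge balance with ammonium (+1) requires 1 complex ion per 3 ammonium.

(NH4)3[RhBr2F(N3)2(NCS)]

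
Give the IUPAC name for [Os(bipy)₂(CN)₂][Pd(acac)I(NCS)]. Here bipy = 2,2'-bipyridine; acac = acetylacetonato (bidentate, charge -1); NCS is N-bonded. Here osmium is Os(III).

Both ions are complex: the cation is named first with the plain metal name, the anion second with the -ate form; each ion's ligands are alphabetised independently.
Os is given as +3; the cation's ligand charges sum to -2, so the complex cation is 1+.
A 1:1 salt means the anion carries the equal and opposite charge, 1−.
Anion: ligand charges sum to -3; for the ion to be 1−, Pd = +2.

bis(2,2'-bipyridine)dicyanoosmium(III) (acetylacetonato)iodoisothiocyanatopalladate(II)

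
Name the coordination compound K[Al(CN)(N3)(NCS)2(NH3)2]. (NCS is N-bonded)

potassium diammineazidocyanodiisothiocyanatoaluminate(III)

The 1 potassium counter-ion carries a total charge of +1, so each complex ion is 1−.
Ligand charges: 1×cyano (-1 each), 1×azido (-1 each), 2×isothiocyanato (-1 each), 2×ammine (neutral); total -4. So Al + (-4) = 1−, giving Al = +3.
The complex ion is anionic, so aluminium takes the -ate form aluminate(III).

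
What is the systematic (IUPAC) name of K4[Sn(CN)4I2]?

The 4 potassium counter-ions carry a total charge of +4, so each complex ion is 4−.
Ligand charges: 4×cyano (-1 each), 2×iodo (-1 each); total -6. So Sn + (-6) = 4−, giving Sn = +2.
Ligands are named alphabetically: cyano before iodo.
The complex ion is anionic, so tin takes the -ate form stannate(II).

potassium tetracyanodiiodostannate(II)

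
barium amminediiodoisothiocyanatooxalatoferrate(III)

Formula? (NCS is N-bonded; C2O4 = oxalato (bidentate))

Ligands: 2 iodo (I, -1), 1 ammine (NH3, neutral), 1 isothiocyanato (NCS, -1), 1 oxalato (C2O4, -2). Ligand charge sum = -5.
With Fe in oxidation state +3, the complex ion is [Fe...]^2−.
Charge balance with barium (+2) requires 1 complex ion per 1 barium.

Ba[Fe(C2O4)I2(NCS)(NH3)]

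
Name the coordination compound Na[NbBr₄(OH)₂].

sodium tetrabromodihydroxoniobate(V)

The 1 sodium counter-ion carries a total charge of +1, so each complex ion is 1−.
Ligand charges: 4×bromo (-1 each), 2×hydroxo (-1 each); total -6. So Nb + (-6) = 1−, giving Nb = +5.
Ligands are named alphabetically: bromo before hydroxo.
The complex ion is anionic, so niobium takes the -ate form niobate(V).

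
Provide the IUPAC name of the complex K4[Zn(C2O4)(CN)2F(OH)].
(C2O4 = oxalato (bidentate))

potassium dicyanofluorohydroxooxalatozincate(II)

The 4 potassium counter-ions carry a total charge of +4, so each complex ion is 4−.
Ligand charges: 1×fluoro (-1 each), 2×cyano (-1 each), 1×hydroxo (-1 each), 1×oxalato (-2 each); total -6. So Zn + (-6) = 4−, giving Zn = +2.
Ligands are named alphabetically: cyano before fluoro before hydroxo before oxalato.
The complex ion is anionic, so zinc takes the -ate form zincate(II).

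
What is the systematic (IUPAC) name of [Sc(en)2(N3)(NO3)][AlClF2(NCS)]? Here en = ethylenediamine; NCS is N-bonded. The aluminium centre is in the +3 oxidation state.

azidobis(ethylenediamine)nitratoscandium(III) chlorodifluoroisothiocyanatoaluminate(III)

Al is given as +3; the anion's ligand charges sum to -4, so the complex anion is 1−.
A 1:1 salt means the cation carries the equal and opposite charge, 1+.
Cation: ligand charges sum to -2; for the ion to be 1+, Sc = +3.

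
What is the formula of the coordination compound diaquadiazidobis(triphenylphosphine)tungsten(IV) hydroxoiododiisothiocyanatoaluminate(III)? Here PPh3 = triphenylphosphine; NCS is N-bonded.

[W(H2O)2(N3)2(PPh3)2][AlI(NCS)2(OH)]2

Cation [W…]: ligand charges -2, W(IV) ⇒ ion charge 2+.
Anion [Al…]: ligand charges -4, Al(III) ⇒ ion charge 1−.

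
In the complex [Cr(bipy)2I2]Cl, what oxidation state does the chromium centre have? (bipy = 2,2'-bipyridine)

1 chloride outside the brackets (-1 each) → the complex ion is 1+.
Ligand charges: 2×bipy neutral; 2×I = -2; sum -2.
Cr + (-2) = 1+ ⇒ Cr is +3.

+3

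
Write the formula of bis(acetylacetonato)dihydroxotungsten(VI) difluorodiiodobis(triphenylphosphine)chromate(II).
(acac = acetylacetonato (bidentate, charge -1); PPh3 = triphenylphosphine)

Cation [W…]: ligand charges -4, W(VI) ⇒ ion charge 2+.
Anion [Cr…]: ligand charges -4, Cr(II) ⇒ ion charge 2−.

[W(acac)2(OH)2][CrF2I2(PPh3)2]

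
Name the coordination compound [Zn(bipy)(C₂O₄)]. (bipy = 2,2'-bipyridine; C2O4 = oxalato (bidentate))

(2,2'-bipyridine)oxalatozinc(II)

There is no counter-ion, so the complex is neutral overall.
Ligand charges: 1×2,2'-bipyridine (neutral), 1×oxalato (-2 each); total -2. So Zn + (-2) = 0, giving Zn = +2.
Ligands are named alphabetically: bipyridine before oxalato.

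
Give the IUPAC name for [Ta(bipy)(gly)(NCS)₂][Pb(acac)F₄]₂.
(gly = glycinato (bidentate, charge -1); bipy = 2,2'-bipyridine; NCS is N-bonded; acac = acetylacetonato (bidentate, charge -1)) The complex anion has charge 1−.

The complex anion is given as 1−; its ligand charges sum to -5, so Pb = +4.
With 2 anions per cation, the cation must be 2×1 = 2+.
Cation: ligand charges sum to -3; for the ion to be 2+, Ta = +5.

(2,2'-bipyridine)(glycinato)diisothiocyanatotantalum(V) (acetylacetonato)tetrafluoroplumbate(IV)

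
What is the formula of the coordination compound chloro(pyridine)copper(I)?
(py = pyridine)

Ligands: 1 pyridine (py, neutral), 1 chloro (Cl, -1). Ligand charge sum = -1.
With Cu in oxidation state +1, the complex ion is [Cu...].

[CuCl(py)]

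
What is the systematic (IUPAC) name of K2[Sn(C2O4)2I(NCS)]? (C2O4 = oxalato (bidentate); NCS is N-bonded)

potassium iodoisothiocyanatodioxalatostannate(IV)

The 2 potassium counter-ions carry a total charge of +2, so each complex ion is 2−.
Ligand charges: 1×iodo (-1 each), 2×oxalato (-2 each), 1×isothiocyanato (-1 each); total -6. So Sn + (-6) = 2−, giving Sn = +4.
Ligands are named alphabetically: iodo before isothiocyanato before oxalato.
The complex ion is anionic, so tin takes the -ate form stannate(IV).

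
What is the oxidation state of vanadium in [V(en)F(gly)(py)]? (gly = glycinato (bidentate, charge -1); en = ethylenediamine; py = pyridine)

No counter-ion: the bracketed complex is neutral.
Ligand charges: 1×gly = -1; 1×en neutral; 1×py neutral; 1×F = -1; sum -2.
V + (-2) = 0 ⇒ V is +2.

+2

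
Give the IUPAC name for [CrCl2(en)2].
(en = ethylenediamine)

There is no counter-ion, so the complex is neutral overall.
Ligand charges: 2×chloro (-1 each), 2×ethylenediamine (neutral); total -2. So Cr + (-2) = 0, giving Cr = +2.
Ligands are named alphabetically: chloro before ethylenediamine.

dichlorobis(ethylenediamine)chromium(II)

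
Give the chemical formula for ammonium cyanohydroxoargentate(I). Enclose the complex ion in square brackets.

NH4[Ag(CN)(OH)]

Ligands: 1 hydroxo (OH, -1), 1 cyano (CN, -1). Ligand charge sum = -2.
With Ag in oxidation state +1, the complex ion is [Ag...]^1−.
Charge balance with ammonium (+1) requires 1 complex ion per 1 ammonium.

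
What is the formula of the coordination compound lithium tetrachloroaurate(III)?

Li[AuCl4]

Ligands: 4 chloro (Cl, -1). Ligand charge sum = -4.
With Au in oxidation state +3, the complex ion is [Au...]^1−.
Charge balance with lithium (+1) requires 1 complex ion per 1 lithium.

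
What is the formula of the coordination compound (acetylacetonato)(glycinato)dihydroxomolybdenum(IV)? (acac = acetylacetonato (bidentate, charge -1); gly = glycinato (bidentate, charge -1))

Ligands: 1 acetylacetonato (acac, -1), 1 glycinato (gly, -1), 2 hydroxo (OH, -1). Ligand charge sum = -4.
With Mo in oxidation state +4, the complex ion is [Mo...].

[Mo(acac)(gly)(OH)2]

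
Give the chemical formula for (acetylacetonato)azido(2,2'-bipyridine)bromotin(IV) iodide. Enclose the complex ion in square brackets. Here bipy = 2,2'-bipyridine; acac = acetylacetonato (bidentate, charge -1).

[Sn(acac)(bipy)Br(N3)]I

Ligands: 1 azido (N3, -1), 1 2,2'-bipyridine (bipy, neutral), 1 bromo (Br, -1), 1 acetylacetonato (acac, -1). Ligand charge sum = -3.
With Sn in oxidation state +4, the complex ion is [Sn...]^1+.
Charge balance with iodide (-1) requires 1 complex ion per 1 iodide.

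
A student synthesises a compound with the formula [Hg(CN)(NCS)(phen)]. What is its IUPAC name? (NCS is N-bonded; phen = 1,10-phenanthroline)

There is no counter-ion, so the complex is neutral overall.
Ligand charges: 1×cyano (-1 each), 1×isothiocyanato (-1 each), 1×1,10-phenanthroline (neutral); total -2. So Hg + (-2) = 0, giving Hg = +2.
Ligands are named alphabetically: cyano before isothiocyanato before phenanthroline.

cyanoisothiocyanato(1,10-phenanthroline)mercury(II)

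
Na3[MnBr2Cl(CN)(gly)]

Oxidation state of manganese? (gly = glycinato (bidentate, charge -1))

+2

3 sodium outside the brackets (+1 each) → the complex ion is 3−.
Ligand charges: 1×CN = -1; 2×Br = -2; 1×Cl = -1; 1×gly = -1; sum -5.
Mn + (-5) = 3− ⇒ Mn is +2.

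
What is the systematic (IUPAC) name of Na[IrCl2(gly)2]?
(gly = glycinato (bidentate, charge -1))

The 1 sodium counter-ion carries a total charge of +1, so each complex ion is 1−.
Ligand charges: 2×glycinato (-1 each), 2×chloro (-1 each); total -4. So Ir + (-4) = 1−, giving Ir = +3.
The complex ion is anionic, so iridium takes the -ate form iridate(III).

sodium dichlorobis(glycinato)iridate(III)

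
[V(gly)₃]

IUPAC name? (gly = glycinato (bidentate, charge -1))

There is no counter-ion, so the complex is neutral overall.
Ligand charges: 3×glycinato (-1 each); total -3. So V + (-3) = 0, giving V = +3.

tris(glycinato)vanadium(III)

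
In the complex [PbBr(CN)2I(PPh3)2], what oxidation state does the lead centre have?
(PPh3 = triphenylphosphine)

+4

No counter-ion: the bracketed complex is neutral.
Ligand charges: 1×I = -1; 1×Br = -1; 2×CN = -2; 2×PPh3 neutral; sum -4.
Pb + (-4) = 0 ⇒ Pb is +4.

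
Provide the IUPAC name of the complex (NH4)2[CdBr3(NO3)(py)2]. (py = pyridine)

The 2 ammonium counter-ions carry a total charge of +2, so each complex ion is 2−.
Ligand charges: 2×pyridine (neutral), 3×bromo (-1 each), 1×nitrato (-1 each); total -4. So Cd + (-4) = 2−, giving Cd = +2.
The complex ion is anionic, so cadmium takes the -ate form cadmate(II).

ammonium tribromonitratobis(pyridine)cadmate(II)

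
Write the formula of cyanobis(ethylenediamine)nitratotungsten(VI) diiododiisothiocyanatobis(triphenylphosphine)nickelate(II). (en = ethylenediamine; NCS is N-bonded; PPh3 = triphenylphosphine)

[W(CN)(en)2(NO3)][NiI2(NCS)2(PPh3)2]2

Cation [W…]: ligand charges -2, W(VI) ⇒ ion charge 4+.
Anion [Ni…]: ligand charges -4, Ni(II) ⇒ ion charge 2−.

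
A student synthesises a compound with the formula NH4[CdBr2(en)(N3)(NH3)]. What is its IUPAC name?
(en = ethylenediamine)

The 1 ammonium counter-ion carries a total charge of +1, so each complex ion is 1−.
Ligand charges: 2×bromo (-1 each), 1×ethylenediamine (neutral), 1×ammine (neutral), 1×azido (-1 each); total -3. So Cd + (-3) = 1−, giving Cd = +2.
Ligands are named alphabetically: ammine before azido before bromo before ethylenediamine.
The complex ion is anionic, so cadmium takes the -ate form cadmate(II).

ammonium ammineazidodibromo(ethylenediamine)cadmate(II)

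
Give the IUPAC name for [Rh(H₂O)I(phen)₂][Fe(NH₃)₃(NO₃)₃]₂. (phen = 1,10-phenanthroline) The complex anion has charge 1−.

aquaiodobis(1,10-phenanthroline)rhodium(III) triamminetrinitratoferrate(II)

Both ions are complex: the cation is named first with the plain metal name, the anion second with the -ate form; each ion's ligands are alphabetised independently.
The complex anion is given as 1−; its ligand charges sum to -3, so Fe = +2.
With 2 anions per cation, the cation must be 2×1 = 2+.
Cation: ligand charges sum to -1; for the ion to be 2+, Rh = +3.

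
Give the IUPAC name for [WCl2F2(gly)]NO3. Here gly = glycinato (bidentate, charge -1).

dichlorodifluoro(glycinato)tungsten(VI) nitrate

The 1 nitrate counter-ion carries a total charge of -1, so each complex ion is 1+.
Ligand charges: 2×fluoro (-1 each), 1×glycinato (-1 each), 2×chloro (-1 each); total -5. So W + (-5) = 1+, giving W = +6.
Ligands are named alphabetically: chloro before fluoro before glycinato.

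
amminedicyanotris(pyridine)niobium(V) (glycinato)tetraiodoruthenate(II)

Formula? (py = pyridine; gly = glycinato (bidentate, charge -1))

[Nb(CN)2(NH3)(py)3][Ru(gly)I4]

Cation [Nb…]: ligand charges -2, Nb(V) ⇒ ion charge 3+.
Anion [Ru…]: ligand charges -5, Ru(II) ⇒ ion charge 3−.
One 3+ cation balances one 3− anion.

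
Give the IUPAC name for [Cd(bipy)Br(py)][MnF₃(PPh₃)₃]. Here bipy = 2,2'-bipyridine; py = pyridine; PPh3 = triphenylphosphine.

(2,2'-bipyridine)bromo(pyridine)cadmium(II) trifluorotris(triphenylphosphine)manganate(II)

Cadmium is always +2 in its complexes; the cation's ligand charges sum to -1, so the complex cation is 1+.
A 1:1 salt means the anion carries the equal and opposite charge, 1−.
Anion: ligand charges sum to -3; for the ion to be 1−, Mn = +2.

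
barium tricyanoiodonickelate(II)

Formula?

Ba[Ni(CN)3I]

Ligands: 1 iodo (I, -1), 3 cyano (CN, -1). Ligand charge sum = -4.
With Ni in oxidation state +2, the complex ion is [Ni...]^2−.
Charge balance with barium (+2) requires 1 complex ion per 1 barium.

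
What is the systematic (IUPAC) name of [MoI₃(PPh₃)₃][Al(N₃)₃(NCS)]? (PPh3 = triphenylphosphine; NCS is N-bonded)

triiodotris(triphenylphosphine)molybdenum(IV) triazidoisothiocyanatoaluminate(III)

Both ions are complex: the cation is named first with the plain metal name, the anion second with the -ate form; each ion's ligands are alphabetised independently.
Aluminium is always +3 in its complexes; the anion's ligand charges sum to -4, so the complex anion is 1−.
A 1:1 salt means the cation carries the equal and opposite charge, 1+.
Cation: ligand charges sum to -3; for the ion to be 1+, Mo = +4.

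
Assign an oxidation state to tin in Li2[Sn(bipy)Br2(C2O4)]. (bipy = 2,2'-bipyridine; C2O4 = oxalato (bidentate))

2 lithium outside the brackets (+1 each) → the complex ion is 2−.
Ligand charges: 2×Br = -2; 1×bipy neutral; 1×C2O4 = -2; sum -4.
Sn + (-4) = 2− ⇒ Sn is +2.

+2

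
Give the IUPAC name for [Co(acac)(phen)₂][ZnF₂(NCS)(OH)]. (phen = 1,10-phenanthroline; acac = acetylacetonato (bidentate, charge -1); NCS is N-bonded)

Zinc is always +2 in its complexes; the anion's ligand charges sum to -4, so the complex anion is 2−.
A 1:1 salt means the cation carries the equal and opposite charge, 2+.
Cation: ligand charges sum to -1; for the ion to be 2+, Co = +3.

(acetylacetonato)bis(1,10-phenanthroline)cobalt(III) difluorohydroxoisothiocyanatozincate(II)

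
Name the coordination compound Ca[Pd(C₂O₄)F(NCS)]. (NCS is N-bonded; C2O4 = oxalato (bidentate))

The 1 calcium counter-ion carries a total charge of +2, so each complex ion is 2−.
Ligand charges: 1×isothiocyanato (-1 each), 1×oxalato (-2 each), 1×fluoro (-1 each); total -4. So Pd + (-4) = 2−, giving Pd = +2.
The complex ion is anionic, so palladium takes the -ate form palladate(II).

calcium fluoroisothiocyanatooxalatopalladate(II)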